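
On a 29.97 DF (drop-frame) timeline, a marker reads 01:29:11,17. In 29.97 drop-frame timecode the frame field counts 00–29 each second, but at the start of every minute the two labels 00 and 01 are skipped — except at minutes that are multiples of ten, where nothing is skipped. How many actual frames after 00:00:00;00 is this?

160385

Complete 10-minute blocks: 8, each 17982 frames → 143856.
Remaining 9 whole minutes in the current block: 1800 + 8 × 1798 = 16184 frames.
Within the current minute: 11 × 30 + 17 − 2 = 345 (labels ;00/;01 skipped at this minute). Total = 143856 + 16184 + 345 = 160385.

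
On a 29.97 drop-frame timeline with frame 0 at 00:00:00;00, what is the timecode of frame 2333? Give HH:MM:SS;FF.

Each 10-minute DF block holds 10 × 60 × 30 − 9 × 2 = 17982 frames. 2333 ÷ 17982 → 0 full blocks, remainder 2333.
Within the partial block the first minute is 1800 frames and each further minute 1798, so 1 further minute boundary passed. Total skipped labels = 18 × 0 + 2 × 1 = 2.
Non-drop label index = 2333 + 2 = 2335; at 30 labels/s that is 00:01:17:25, i.e. DF 00:01:17;25.

00:01:17;25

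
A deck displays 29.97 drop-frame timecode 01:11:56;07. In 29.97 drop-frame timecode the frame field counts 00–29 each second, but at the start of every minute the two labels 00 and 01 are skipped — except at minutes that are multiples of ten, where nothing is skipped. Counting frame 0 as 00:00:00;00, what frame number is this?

As if non-drop at 30 labels/s: (1 × 3600 + 11 × 60 + 56) × 30 + 7 = 129487.
Minute boundaries passed: 71; those not divisible by 10: 71 − 7 = 64; dropped labels = 2 × 64 = 128.
Actual frame index = 129487 − 128 = 129359.

129359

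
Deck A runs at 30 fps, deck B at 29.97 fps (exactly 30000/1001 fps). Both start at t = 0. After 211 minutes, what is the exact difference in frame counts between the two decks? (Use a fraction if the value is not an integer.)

379800/1001 frames

211 min = 12660 s.
A emits 30 × 12660 = 379800 frames; B emits 30000/1001 × 12660 = 379800000/1001.
Difference = 379800/1001 frames (≈ 379.4206); B is behind A.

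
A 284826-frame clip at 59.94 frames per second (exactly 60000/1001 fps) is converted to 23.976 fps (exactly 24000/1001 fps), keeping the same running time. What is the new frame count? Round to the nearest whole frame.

Frames at target rate = 284826 × (24000/1001) / (60000/1001) = 569652/5 ≈ 113930.400.
Nearest whole frame: 113930.

113930 frames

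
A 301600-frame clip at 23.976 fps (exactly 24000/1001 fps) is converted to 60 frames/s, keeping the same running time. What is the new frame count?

Target frames = source frames × (target rate / source rate) = 301600 × (60)/(24000/1001) = 301600 × 1001/400 = 754754.

754754 frames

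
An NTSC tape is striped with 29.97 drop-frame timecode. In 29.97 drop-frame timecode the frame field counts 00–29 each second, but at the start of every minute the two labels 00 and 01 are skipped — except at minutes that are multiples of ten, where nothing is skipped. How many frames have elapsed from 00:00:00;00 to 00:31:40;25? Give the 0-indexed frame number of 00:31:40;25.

56969

As if non-drop at 30 labels/s: (0 × 3600 + 31 × 60 + 40) × 30 + 25 = 57025.
Minute boundaries passed: 31; those not divisible by 10: 31 − 3 = 28; dropped labels = 2 × 28 = 56.
Actual frame index = 57025 − 56 = 56969.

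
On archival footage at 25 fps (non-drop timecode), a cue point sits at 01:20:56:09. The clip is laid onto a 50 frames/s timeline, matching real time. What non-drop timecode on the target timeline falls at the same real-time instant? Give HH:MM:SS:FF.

01:20:56:18

Source frame index: (1×3600 + 20×60 + 56) × 25 + 9 = 121409.
Real time: 121409 / (25) = 121409/25 s.
Target frame: (121409/25) × (50) = 242818.
At 50 labels/s: frame 242818 → 01:20:56:18.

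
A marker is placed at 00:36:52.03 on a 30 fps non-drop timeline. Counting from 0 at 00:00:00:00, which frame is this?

66363

Total seconds to the label: (0 × 3600 + 36 × 60 + 52) = 2212.
Frame index = 2212 × 30 + 3 = 66363.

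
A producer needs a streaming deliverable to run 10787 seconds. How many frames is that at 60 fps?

647220 frames

Frames = 10787 × 60 = 647220.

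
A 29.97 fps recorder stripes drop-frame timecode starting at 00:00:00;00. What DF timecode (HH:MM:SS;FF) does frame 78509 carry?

Ten DF minutes hold 17982 frames, so frame 78509 lies in block 4 (frames 71928–89909) with 6581 frames into that block.
The block's first minute is 1800 frames and the rest 1798 each; 6581 frames reaches minute 3, so 4 × 18 + 3 × 2 = 78 labels have been skipped so far.
Adding those back, label number 78509 + 78 = 78587 at 30 labels/s is 2619 s + 17 f = 0 h 43 min 39 s frame 17, i.e. 00:43:39;17.

00:43:39;17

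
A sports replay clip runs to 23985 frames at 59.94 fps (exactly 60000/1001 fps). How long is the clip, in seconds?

400.14975 seconds

Running time = 23985 / (60000/1001) = 400.14975 s.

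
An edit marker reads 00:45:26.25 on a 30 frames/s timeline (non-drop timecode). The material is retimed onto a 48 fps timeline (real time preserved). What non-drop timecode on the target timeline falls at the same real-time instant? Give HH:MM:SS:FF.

Source frame index: (0×3600 + 45×60 + 26) × 30 + 25 = 81805.
Real time: 81805 / (30) = 16361/6 s.
Target frame: (16361/6) × (48) = 130888.
At 48 labels/s: frame 130888 → 00:45:26:40.

00:45:26:40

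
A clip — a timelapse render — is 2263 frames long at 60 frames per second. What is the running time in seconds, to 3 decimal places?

Running time = 2263 × 1/60 = 2263/60 s ≈ 37.717 s.

37.717 seconds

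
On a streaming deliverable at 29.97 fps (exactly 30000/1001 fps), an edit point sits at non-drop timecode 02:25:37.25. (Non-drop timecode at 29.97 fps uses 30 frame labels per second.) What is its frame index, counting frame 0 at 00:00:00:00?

262135

Total seconds to the label: (2 × 3600 + 25 × 60 + 37) = 8737.
Frame index = 8737 × 30 + 25 = 262135.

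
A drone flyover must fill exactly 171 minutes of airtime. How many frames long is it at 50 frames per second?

171 min = 10260 s.
Frames = 10260 × 50 = 513000.

513000 frames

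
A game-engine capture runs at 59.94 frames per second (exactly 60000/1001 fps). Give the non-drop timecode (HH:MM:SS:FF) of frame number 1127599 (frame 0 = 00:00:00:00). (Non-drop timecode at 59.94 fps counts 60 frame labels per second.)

1127599 ÷ 60 = 18793 full seconds, remainder 19 frames.
18793 s = 5 h 13 min 13 s.
Timecode: 05:13:13:19.

05:13:13:19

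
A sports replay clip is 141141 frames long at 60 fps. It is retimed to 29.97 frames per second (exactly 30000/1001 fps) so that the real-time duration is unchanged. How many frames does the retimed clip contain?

70500 frames

Target frames = source frames × (target rate / source rate) = 141141 × (30000/1001)/(60) = 141141 × 500/1001 = 70500.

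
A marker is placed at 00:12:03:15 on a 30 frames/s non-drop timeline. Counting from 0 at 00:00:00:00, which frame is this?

21705

Total seconds to the label: (0 × 3600 + 12 × 60 + 3) = 723.
Frame index = 723 × 30 + 15 = 21705.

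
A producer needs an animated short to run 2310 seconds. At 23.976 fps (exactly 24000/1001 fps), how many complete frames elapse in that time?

55384 frames

Frames = 2310 × 24000/1001 = 720000/13 ≈ 55384.6154.
Complete frames: 55384.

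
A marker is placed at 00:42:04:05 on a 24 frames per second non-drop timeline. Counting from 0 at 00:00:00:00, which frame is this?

60581

Total seconds to the label: (0 × 3600 + 42 × 60 + 4) = 2524.
Frame index = 2524 × 24 + 5 = 60581.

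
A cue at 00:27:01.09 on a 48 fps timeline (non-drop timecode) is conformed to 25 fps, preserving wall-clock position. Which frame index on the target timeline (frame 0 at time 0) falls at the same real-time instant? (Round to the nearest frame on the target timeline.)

frame 40530

Source frame index: (0×3600 + 27×60 + 1) × 48 + 9 = 77817.
Real time: 77817 / (48) = 25939/16 s.
Target frame: (25939/16) × (25) = 648475/16 ≈ 40529.688 → 40530.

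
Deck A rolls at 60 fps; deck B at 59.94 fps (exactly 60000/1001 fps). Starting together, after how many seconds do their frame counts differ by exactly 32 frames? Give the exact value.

8008/15 seconds

The gap grows by |60000/1001 − 60| = 60/1001 frames per second.
Time for a 32-frame gap: 32 ÷ (60/1001) = 8008/15 s.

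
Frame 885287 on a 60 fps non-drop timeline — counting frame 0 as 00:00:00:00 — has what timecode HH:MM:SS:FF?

04:05:54:47

885287 ÷ 60 = 14754 full seconds, remainder 47 frames.
14754 s = 4 h 5 min 54 s.
Timecode: 04:05:54:47.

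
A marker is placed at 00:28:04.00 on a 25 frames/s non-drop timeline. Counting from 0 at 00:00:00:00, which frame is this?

Total seconds to the label: (0 × 3600 + 28 × 60 + 4) = 1684.
Frame index = 1684 × 25 + 0 = 42100.

frame 42100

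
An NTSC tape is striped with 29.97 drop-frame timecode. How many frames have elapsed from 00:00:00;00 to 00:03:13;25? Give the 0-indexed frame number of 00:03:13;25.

Complete 10-minute blocks: 0, each 17982 frames → 0.
Remaining 3 whole minutes in the current block: 1800 + 2 × 1798 = 5396 frames.
Within the current minute: 13 × 30 + 25 − 2 = 413 (labels ;00/;01 skipped at this minute). Total = 0 + 5396 + 413 = 5809.

5809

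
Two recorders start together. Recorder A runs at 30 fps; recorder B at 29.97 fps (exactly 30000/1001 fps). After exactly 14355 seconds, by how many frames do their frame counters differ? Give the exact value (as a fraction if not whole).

A emits 30 × 14355 = 430650 frames; B emits 30000/1001 × 14355 = 39150000/91.
Difference = 39150/91 frames (≈ 430.2198); B is behind A.

39150/91 frames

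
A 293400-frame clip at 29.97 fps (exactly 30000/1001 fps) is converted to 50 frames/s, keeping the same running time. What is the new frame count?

489489 frames

Target frames = source frames × (target rate / source rate) = 293400 × (50)/(30000/1001) = 293400 × 1001/600 = 489489.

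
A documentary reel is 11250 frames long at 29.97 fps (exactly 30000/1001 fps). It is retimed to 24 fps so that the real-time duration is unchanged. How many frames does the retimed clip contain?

Target frames = source frames × (target rate / source rate) = 11250 × (24)/(30000/1001) = 11250 × 1001/1250 = 9009.

9009 frames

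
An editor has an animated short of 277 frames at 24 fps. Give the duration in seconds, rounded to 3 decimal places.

Running time = 277 × 1/24 = 277/24 s ≈ 11.542 s.

11.542 seconds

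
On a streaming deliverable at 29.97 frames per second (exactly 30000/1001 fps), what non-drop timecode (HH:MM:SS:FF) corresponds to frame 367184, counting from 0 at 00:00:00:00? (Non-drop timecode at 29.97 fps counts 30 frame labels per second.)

03:23:59:14

367184 ÷ 30 = 12239 full seconds, remainder 14 frames.
12239 s = 3 h 23 min 59 s.
Timecode: 03:23:59:14.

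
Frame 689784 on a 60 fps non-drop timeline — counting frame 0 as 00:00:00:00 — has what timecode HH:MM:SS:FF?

03:11:36:24

689784 ÷ 60 = 11496 full seconds, remainder 24 frames.
11496 s = 3 h 11 min 36 s.
Timecode: 03:11:36:24.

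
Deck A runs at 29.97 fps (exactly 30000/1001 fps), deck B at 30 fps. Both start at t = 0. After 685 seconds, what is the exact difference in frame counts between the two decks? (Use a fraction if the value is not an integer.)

A emits 30000/1001 × 685 = 20550000/1001 frames; B emits 30 × 685 = 20550.
Difference = 20550/1001 frames (≈ 20.5295); B is ahead of A.

20550/1001 frames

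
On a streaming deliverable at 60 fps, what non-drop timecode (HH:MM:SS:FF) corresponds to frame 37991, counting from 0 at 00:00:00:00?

00:10:33:11

37991 ÷ 60 = 633 full seconds, remainder 11 frames.
633 s = 0 h 10 min 33 s.
Timecode: 00:10:33:11.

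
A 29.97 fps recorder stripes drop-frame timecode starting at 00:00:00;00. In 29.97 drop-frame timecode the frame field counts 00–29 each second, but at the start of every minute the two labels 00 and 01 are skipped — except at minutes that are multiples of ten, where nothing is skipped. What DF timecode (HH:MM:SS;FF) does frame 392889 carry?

Each 10-minute DF block holds 10 × 60 × 30 − 9 × 2 = 17982 frames. 392889 ÷ 17982 → 21 full blocks, remainder 15267.
Within the partial block the first minute is 1800 frames and each further minute 1798, so 8 further minute boundaries passed. Total skipped labels = 18 × 21 + 2 × 8 = 394.
Non-drop label index = 392889 + 394 = 393283; at 30 labels/s that is 03:38:29:13, i.e. DF 03:38:29;13.

03:38:29;13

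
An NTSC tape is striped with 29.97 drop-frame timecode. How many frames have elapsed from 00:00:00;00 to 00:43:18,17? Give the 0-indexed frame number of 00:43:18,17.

77879

As if non-drop at 30 labels/s: (0 × 3600 + 43 × 60 + 18) × 30 + 17 = 77957.
Minute boundaries passed: 43; those not divisible by 10: 43 − 4 = 39; dropped labels = 2 × 39 = 78.
Actual frame index = 77957 − 78 = 77879.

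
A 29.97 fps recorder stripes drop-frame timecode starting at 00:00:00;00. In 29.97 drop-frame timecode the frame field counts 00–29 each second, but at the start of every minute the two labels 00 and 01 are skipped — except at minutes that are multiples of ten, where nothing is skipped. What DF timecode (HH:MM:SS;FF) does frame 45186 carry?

Ten DF minutes hold 17982 frames, so frame 45186 lies in block 2 (frames 35964–53945) with 9222 frames into that block.
The block's first minute is 1800 frames and the rest 1798 each; 9222 frames reaches minute 5, so 2 × 18 + 5 × 2 = 46 labels have been skipped so far.
Adding those back, label number 45186 + 46 = 45232 at 30 labels/s is 1507 s + 22 f = 0 h 25 min 7 s frame 22, i.e. 00:25:07;22.

00:25:07;22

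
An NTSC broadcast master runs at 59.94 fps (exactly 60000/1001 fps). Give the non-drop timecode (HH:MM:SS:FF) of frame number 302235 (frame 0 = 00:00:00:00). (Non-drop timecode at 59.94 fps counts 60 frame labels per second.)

302235 ÷ 60 = 5037 full seconds, remainder 15 frames.
5037 s = 1 h 23 min 57 s.
Timecode: 01:23:57:15.

01:23:57:15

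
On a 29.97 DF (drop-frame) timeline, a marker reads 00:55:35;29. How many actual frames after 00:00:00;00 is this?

99979

As if non-drop at 30 labels/s: (0 × 3600 + 55 × 60 + 35) × 30 + 29 = 100079.
Minute boundaries passed: 55; those not divisible by 10: 55 − 5 = 50; dropped labels = 2 × 50 = 100.
Actual frame index = 100079 − 100 = 99979.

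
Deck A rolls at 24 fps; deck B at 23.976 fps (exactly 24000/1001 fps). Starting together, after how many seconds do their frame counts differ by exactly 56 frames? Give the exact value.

The gap grows by |24000/1001 − 24| = 24/1001 frames per second.
Time for a 56-frame gap: 56 ÷ (24/1001) = 7007/3 s.

7007/3 seconds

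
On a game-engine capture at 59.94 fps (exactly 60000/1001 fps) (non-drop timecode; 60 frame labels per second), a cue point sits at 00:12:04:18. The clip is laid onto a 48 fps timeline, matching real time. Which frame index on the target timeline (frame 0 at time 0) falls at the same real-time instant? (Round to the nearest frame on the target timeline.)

Source frame index: (0×3600 + 12×60 + 4) × 60 + 18 = 43458.
Real time: 43458 / (60000/1001) = 7250243/10000 s.
Target frame: (7250243/10000) × (48) = 21750729/625 ≈ 34801.166 → 34801.

frame 34801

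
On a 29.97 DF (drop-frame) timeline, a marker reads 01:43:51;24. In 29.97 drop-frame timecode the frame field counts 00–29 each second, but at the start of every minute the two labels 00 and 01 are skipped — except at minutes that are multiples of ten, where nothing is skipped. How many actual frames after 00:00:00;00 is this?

186768

As if non-drop at 30 labels/s: (1 × 3600 + 43 × 60 + 51) × 30 + 24 = 186954.
Minute boundaries passed: 103; those not divisible by 10: 103 − 10 = 93; dropped labels = 2 × 93 = 186.
Actual frame index = 186954 − 186 = 186768.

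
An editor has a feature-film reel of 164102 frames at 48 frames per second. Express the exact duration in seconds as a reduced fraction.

Running time = 164102 ÷ (48) = 164102 × 1/48 = 82051/24 s.

82051/24 seconds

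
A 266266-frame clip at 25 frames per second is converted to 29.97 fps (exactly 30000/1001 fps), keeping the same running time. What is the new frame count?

Target frames = source frames × (target rate / source rate) = 266266 × (30000/1001)/(25) = 266266 × 1200/1001 = 319200.

319200 frames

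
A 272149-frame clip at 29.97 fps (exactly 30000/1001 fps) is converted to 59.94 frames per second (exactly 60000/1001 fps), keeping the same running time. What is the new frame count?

Target frames = source frames × (target rate / source rate) = 272149 × (60000/1001)/(30000/1001) = 272149 × 2 = 544298.

544298 frames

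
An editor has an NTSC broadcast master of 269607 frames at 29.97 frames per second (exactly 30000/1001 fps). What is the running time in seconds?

8995.8869 seconds

Running time = 269607 / (30000/1001) = 8995.8869 s.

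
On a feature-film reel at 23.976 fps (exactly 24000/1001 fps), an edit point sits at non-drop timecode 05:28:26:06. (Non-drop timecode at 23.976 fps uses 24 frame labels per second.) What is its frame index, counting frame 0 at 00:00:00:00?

Total seconds to the label: (5 × 3600 + 28 × 60 + 26) = 19706.
Frame index = 19706 × 24 + 6 = 472950.

frame 472950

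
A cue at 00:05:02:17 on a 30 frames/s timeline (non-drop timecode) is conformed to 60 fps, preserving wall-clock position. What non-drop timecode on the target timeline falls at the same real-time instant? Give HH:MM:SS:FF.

Source frame index: (0×3600 + 5×60 + 2) × 30 + 17 = 9077.
Real time: 9077 / (30) = 9077/30 s.
Target frame: (9077/30) × (60) = 18154.
At 60 labels/s: frame 18154 → 00:05:02:34.

00:05:02:34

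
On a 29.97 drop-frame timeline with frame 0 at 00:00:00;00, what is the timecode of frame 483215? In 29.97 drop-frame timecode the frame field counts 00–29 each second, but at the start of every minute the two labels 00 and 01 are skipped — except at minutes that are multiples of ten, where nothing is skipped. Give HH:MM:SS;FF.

04:28:43;09

Ten DF minutes hold 17982 frames, so frame 483215 lies in block 26 (frames 467532–485513) with 15683 frames into that block.
The block's first minute is 1800 frames and the rest 1798 each; 15683 frames reaches minute 8, so 26 × 18 + 8 × 2 = 484 labels have been skipped so far.
Adding those back, label number 483215 + 484 = 483699 at 30 labels/s is 16123 s + 9 f = 4 h 28 min 43 s frame 9, i.e. 04:28:43;09.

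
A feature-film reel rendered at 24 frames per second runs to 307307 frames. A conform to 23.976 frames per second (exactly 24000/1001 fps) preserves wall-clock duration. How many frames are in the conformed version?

307000 frames

Target frames = source frames × (target rate / source rate) = 307307 × (24000/1001)/(24) = 307307 × 1000/1001 = 307000.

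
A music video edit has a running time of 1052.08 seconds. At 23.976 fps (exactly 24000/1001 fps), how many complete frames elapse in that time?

25224 frames

Frames = 1052.08 × 24000/1001 = 25249920/1001 ≈ 25224.6953.
Complete frames: 25224.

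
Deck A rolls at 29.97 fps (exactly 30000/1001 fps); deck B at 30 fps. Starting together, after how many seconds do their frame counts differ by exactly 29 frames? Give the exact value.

The gap grows by |30 − 30000/1001| = 30/1001 frames per second.
Time for a 29-frame gap: 29 ÷ (30/1001) = 29029/30 s.

29029/30 seconds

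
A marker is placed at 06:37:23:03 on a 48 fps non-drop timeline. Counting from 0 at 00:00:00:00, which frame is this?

frame 1144467

Total seconds to the label: (6 × 3600 + 37 × 60 + 23) = 23843.
Frame index = 23843 × 48 + 3 = 1144467.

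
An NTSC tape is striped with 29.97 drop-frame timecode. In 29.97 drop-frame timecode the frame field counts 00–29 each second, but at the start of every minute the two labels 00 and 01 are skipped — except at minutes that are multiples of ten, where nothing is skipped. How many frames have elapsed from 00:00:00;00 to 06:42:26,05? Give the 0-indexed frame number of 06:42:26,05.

Complete 10-minute blocks: 40, each 17982 frames → 719280.
Remaining 2 whole minutes in the current block: 1800 + 1 × 1798 = 3598 frames.
Within the current minute: 26 × 30 + 5 − 2 = 783 (labels ;00/;01 skipped at this minute). Total = 719280 + 3598 + 783 = 723661.

723661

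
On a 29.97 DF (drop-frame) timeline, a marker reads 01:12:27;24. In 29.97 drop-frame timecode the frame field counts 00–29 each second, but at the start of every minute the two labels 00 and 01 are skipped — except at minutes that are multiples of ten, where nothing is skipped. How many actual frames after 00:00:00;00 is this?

As if non-drop at 30 labels/s: (1 × 3600 + 12 × 60 + 27) × 30 + 24 = 130434.
Minute boundaries passed: 72; those not divisible by 10: 72 − 7 = 65; dropped labels = 2 × 65 = 130.
Actual frame index = 130434 − 130 = 130304.

130304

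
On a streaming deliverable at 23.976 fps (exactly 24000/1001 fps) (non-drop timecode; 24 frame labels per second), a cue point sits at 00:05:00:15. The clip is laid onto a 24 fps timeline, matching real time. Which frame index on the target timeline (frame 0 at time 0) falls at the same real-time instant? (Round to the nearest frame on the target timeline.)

frame 7222

Source frame index: (0×3600 + 5×60 + 0) × 24 + 15 = 7215.
Real time: 7215 / (24000/1001) = 481481/1600 s.
Target frame: (481481/1600) × (24) = 1444443/200 ≈ 7222.215 → 7222.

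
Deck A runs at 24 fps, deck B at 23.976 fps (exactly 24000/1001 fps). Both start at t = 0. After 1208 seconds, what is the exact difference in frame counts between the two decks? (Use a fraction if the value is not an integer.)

28992/1001 frames

A emits 24 × 1208 = 28992 frames; B emits 24000/1001 × 1208 = 28992000/1001.
Difference = 28992/1001 frames (≈ 28.9630); B is behind A.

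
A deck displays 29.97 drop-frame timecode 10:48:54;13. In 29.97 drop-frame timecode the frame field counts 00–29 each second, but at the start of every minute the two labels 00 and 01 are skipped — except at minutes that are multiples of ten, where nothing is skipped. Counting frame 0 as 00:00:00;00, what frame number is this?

1166865

Complete 10-minute blocks: 64, each 17982 frames → 1150848.
Remaining 8 whole minutes in the current block: 1800 + 7 × 1798 = 14386 frames.
Within the current minute: 54 × 30 + 13 − 2 = 1631 (labels ;00/;01 skipped at this minute). Total = 1150848 + 14386 + 1631 = 1166865.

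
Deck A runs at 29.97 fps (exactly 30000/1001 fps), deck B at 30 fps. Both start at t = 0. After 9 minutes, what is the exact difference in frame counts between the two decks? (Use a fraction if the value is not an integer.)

9 min = 540 s.
A emits 30000/1001 × 540 = 16200000/1001 frames; B emits 30 × 540 = 16200.
Difference = 16200/1001 frames (≈ 16.1838); B is ahead of A.

16200/1001 frames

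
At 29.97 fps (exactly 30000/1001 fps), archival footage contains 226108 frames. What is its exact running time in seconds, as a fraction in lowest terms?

Running time = 226108 ÷ (30000/1001) = 226108 × 1001/30000 = 56583527/7500 s.

56583527/7500 seconds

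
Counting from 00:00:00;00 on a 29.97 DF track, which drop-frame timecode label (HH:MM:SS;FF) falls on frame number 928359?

Ten DF minutes hold 17982 frames, so frame 928359 lies in block 51 (frames 917082–935063) with 11277 frames into that block.
The block's first minute is 1800 frames and the rest 1798 each; 11277 frames reaches minute 6, so 51 × 18 + 6 × 2 = 930 labels have been skipped so far.
Adding those back, label number 928359 + 930 = 929289 at 30 labels/s is 30976 s + 9 f = 8 h 36 min 16 s frame 9, i.e. 08:36:16;09.

08:36:16;09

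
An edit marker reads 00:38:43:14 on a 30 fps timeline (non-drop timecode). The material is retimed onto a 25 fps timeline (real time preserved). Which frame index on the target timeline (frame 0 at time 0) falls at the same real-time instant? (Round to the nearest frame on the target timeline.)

frame 58087

Source frame index: (0×3600 + 38×60 + 43) × 30 + 14 = 69704.
Real time: 69704 / (30) = 34852/15 s.
Target frame: (34852/15) × (25) = 174260/3 ≈ 58086.667 → 58087.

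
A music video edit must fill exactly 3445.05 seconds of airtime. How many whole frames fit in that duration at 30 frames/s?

103351 frames

Frames = 3445.05 × 30 = 206703/2 ≈ 103351.5000.
Complete frames: 103351.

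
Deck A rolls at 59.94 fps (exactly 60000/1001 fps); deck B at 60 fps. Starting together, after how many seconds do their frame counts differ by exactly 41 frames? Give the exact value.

The gap grows by |60 − 60000/1001| = 60/1001 frames per second.
Time for a 41-frame gap: 41 ÷ (60/1001) = 41041/60 s.

41041/60 seconds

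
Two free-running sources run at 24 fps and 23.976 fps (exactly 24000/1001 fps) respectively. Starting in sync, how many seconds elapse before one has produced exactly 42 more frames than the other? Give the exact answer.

1751.75 seconds

The gap grows by |24000/1001 − 24| = 24/1001 frames per second.
Time for a 42-frame gap: 42 ÷ (24/1001) = 1751.75 s.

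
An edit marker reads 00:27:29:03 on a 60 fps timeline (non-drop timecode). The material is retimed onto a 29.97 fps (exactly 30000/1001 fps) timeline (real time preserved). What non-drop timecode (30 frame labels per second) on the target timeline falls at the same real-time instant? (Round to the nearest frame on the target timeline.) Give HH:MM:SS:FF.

Source frame index: (0×3600 + 27×60 + 29) × 60 + 3 = 98943.
Real time: 98943 / (60) = 32981/20 s.
Target frame: (32981/20) × (30000/1001) = 3805500/77 ≈ 49422.078 → 49422.
At 30 labels/s: frame 49422 → 00:27:27:12.

00:27:27:12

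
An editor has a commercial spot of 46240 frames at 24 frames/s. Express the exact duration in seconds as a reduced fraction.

Running time = 46240 ÷ (24) = 46240 × 1/24 = 5780/3 s.

5780/3 seconds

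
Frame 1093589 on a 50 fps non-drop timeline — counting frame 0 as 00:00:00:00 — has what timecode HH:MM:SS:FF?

06:04:31:39

1093589 ÷ 50 = 21871 full seconds, remainder 39 frames.
21871 s = 6 h 4 min 31 s.
Timecode: 06:04:31:39.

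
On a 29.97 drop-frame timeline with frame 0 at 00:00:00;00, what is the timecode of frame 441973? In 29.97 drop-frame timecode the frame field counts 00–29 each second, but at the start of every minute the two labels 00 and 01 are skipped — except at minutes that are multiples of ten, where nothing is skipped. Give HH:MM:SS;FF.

Each 10-minute DF block holds 10 × 60 × 30 − 9 × 2 = 17982 frames. 441973 ÷ 17982 → 24 full blocks, remainder 10405.
Within the partial block the first minute is 1800 frames and each further minute 1798, so 5 further minute boundaries passed. Total skipped labels = 18 × 24 + 2 × 5 = 442.
Non-drop label index = 441973 + 442 = 442415; at 30 labels/s that is 04:05:47:05, i.e. DF 04:05:47;05.

04:05:47;05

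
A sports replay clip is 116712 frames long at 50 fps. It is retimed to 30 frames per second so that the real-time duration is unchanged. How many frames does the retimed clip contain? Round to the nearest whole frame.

Frames at target rate = 116712 × (30) / (50) = 350136/5 ≈ 70027.200.
Nearest whole frame: 70027.

70027 frames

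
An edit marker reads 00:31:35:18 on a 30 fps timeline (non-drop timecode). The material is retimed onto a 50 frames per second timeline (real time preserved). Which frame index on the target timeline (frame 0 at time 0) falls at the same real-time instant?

frame 94780

Source frame index: (0×3600 + 31×60 + 35) × 30 + 18 = 56868.
Real time: 56868 / (30) = 9478/5 s.
Target frame: (9478/5) × (50) = 94780.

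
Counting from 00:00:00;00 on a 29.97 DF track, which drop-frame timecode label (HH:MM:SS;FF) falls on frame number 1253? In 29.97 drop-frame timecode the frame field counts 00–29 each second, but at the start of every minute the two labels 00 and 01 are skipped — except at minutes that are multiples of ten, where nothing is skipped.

Each 10-minute DF block holds 10 × 60 × 30 − 9 × 2 = 17982 frames. 1253 ÷ 17982 → 0 full blocks, remainder 1253.
Within the partial block the first minute is 1800 frames and each further minute 1798, so 0 further minute boundaries passed. Total skipped labels = 18 × 0 + 2 × 0 = 0.
Non-drop label index = 1253 + 0 = 1253; at 30 labels/s that is 00:00:41:23, i.e. DF 00:00:41;23.

00:00:41;23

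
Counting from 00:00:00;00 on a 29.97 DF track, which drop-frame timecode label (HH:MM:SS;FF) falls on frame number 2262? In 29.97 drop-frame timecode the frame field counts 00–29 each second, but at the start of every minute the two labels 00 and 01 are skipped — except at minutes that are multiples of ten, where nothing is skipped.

Ten DF minutes hold 17982 frames, so frame 2262 lies in block 0 (frames 0–17981) with 2262 frames into that block.
The block's first minute is 1800 frames and the rest 1798 each; 2262 frames reaches minute 1, so 0 × 18 + 1 × 2 = 2 labels have been skipped so far.
Adding those back, label number 2262 + 2 = 2264 at 30 labels/s is 75 s + 14 f = 0 h 1 min 15 s frame 14, i.e. 00:01:15;14.

00:01:15;14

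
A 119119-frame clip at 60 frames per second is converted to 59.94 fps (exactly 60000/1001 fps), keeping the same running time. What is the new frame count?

119000 frames

Target frames = source frames × (target rate / source rate) = 119119 × (60000/1001)/(60) = 119119 × 1000/1001 = 119000.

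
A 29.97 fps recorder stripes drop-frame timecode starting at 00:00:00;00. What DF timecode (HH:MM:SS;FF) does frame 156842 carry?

01:27:13;10

Ten DF minutes hold 17982 frames, so frame 156842 lies in block 8 (frames 143856–161837) with 12986 frames into that block.
The block's first minute is 1800 frames and the rest 1798 each; 12986 frames reaches minute 7, so 8 × 18 + 7 × 2 = 158 labels have been skipped so far.
Adding those back, label number 156842 + 158 = 157000 at 30 labels/s is 5233 s + 10 f = 1 h 27 min 13 s frame 10, i.e. 01:27:13;10.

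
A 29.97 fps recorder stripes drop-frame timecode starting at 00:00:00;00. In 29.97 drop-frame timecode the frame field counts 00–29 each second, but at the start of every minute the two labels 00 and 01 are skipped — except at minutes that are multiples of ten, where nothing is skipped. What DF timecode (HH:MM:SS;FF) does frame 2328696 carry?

Each 10-minute DF block holds 10 × 60 × 30 − 9 × 2 = 17982 frames. 2328696 ÷ 17982 → 129 full blocks, remainder 9018.
Within the partial block the first minute is 1800 frames and each further minute 1798, so 5 further minute boundaries passed. Total skipped labels = 18 × 129 + 2 × 5 = 2332.
Non-drop label index = 2328696 + 2332 = 2331028; at 30 labels/s that is 21:35:00:28, i.e. DF 21:35:00;28.

21:35:00;28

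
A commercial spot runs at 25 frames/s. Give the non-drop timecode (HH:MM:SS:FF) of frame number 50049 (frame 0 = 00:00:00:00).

00:33:21:24

50049 ÷ 25 = 2001 full seconds, remainder 24 frames.
2001 s = 0 h 33 min 21 s.
Timecode: 00:33:21:24.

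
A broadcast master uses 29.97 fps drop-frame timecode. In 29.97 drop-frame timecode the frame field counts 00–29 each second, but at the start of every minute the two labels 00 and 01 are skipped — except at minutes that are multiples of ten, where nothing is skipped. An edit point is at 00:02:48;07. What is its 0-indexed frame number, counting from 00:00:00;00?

Complete 10-minute blocks: 0, each 17982 frames → 0.
Remaining 2 whole minutes in the current block: 1800 + 1 × 1798 = 3598 frames.
Within the current minute: 48 × 30 + 7 − 2 = 1445 (labels ;00/;01 skipped at this minute). Total = 0 + 3598 + 1445 = 5043.

5043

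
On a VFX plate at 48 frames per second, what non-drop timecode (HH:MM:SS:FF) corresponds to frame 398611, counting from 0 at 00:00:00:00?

02:18:24:19

398611 ÷ 48 = 8304 full seconds, remainder 19 frames.
8304 s = 2 h 18 min 24 s.
Timecode: 02:18:24:19.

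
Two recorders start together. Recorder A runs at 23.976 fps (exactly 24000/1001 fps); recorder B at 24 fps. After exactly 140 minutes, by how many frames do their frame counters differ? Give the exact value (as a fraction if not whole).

28800/143 frames

140 min = 8400 s.
A emits 24000/1001 × 8400 = 28800000/143 frames; B emits 24 × 8400 = 201600.
Difference = 28800/143 frames (≈ 201.3986); B is ahead of A.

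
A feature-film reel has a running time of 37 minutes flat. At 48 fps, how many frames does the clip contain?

106560 frames

37 min = 2220 s.
Frames = 2220 × 48 = 106560.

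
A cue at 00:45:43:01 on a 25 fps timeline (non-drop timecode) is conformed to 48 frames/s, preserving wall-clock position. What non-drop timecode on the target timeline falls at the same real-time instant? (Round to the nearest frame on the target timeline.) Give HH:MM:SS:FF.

Source frame index: (0×3600 + 45×60 + 43) × 25 + 1 = 68576.
Real time: 68576 / (25) = 68576/25 s.
Target frame: (68576/25) × (48) = 3291648/25 ≈ 131665.920 → 131666.
At 48 labels/s: frame 131666 → 00:45:43:02.

00:45:43:02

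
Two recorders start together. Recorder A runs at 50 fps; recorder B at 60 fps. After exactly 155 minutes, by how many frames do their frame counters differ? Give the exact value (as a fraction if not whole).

155 min = 9300 s.
A emits 50 × 9300 = 465000 frames; B emits 60 × 9300 = 558000.
Difference = 93000 frames; B is ahead of A.

93000 frames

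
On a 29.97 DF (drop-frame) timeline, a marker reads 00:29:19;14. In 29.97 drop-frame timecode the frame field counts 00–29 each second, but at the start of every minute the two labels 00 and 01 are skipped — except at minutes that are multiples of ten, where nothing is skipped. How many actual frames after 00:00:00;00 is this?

52730

Complete 10-minute blocks: 2, each 17982 frames → 35964.
Remaining 9 whole minutes in the current block: 1800 + 8 × 1798 = 16184 frames.
Within the current minute: 19 × 30 + 14 − 2 = 582 (labels ;00/;01 skipped at this minute). Total = 35964 + 16184 + 582 = 52730.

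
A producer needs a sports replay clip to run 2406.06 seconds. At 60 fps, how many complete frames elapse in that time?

144363 frames

Frames = 2406.06 × 60 = 721818/5 ≈ 144363.6000.
Complete frames: 144363.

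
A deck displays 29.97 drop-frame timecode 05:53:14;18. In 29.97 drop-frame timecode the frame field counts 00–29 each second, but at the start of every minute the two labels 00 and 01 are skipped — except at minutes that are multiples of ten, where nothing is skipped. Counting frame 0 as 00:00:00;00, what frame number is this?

635202

Complete 10-minute blocks: 35, each 17982 frames → 629370.
Remaining 3 whole minutes in the current block: 1800 + 2 × 1798 = 5396 frames.
Within the current minute: 14 × 30 + 18 − 2 = 436 (labels ;00/;01 skipped at this minute). Total = 629370 + 5396 + 436 = 635202.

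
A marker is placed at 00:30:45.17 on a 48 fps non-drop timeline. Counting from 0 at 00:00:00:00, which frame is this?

frame 88577

Total seconds to the label: (0 × 3600 + 30 × 60 + 45) = 1845.
Frame index = 1845 × 48 + 17 = 88577.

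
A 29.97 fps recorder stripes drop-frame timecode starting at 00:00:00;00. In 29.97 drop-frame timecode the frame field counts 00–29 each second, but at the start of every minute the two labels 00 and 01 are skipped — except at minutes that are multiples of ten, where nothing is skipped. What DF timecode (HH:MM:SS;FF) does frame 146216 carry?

Each 10-minute DF block holds 10 × 60 × 30 − 9 × 2 = 17982 frames. 146216 ÷ 17982 → 8 full blocks, remainder 2360.
Within the partial block the first minute is 1800 frames and each further minute 1798, so 1 further minute boundary passed. Total skipped labels = 18 × 8 + 2 × 1 = 146.
Non-drop label index = 146216 + 146 = 146362; at 30 labels/s that is 01:21:18:22, i.e. DF 01:21:18;22.

01:21:18;22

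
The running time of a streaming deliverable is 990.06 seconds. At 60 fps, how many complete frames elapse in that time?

Frames = 990.06 × 60 = 297018/5 ≈ 59403.6000.
Complete frames: 59403.

59403 frames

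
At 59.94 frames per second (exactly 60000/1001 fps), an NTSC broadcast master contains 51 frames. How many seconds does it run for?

Running time = 51 / (60000/1001) = 0.85085 s.

0.85085 seconds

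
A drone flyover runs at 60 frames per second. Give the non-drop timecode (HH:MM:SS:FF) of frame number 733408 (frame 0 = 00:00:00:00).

733408 ÷ 60 = 12223 full seconds, remainder 28 frames.
12223 s = 3 h 23 min 43 s.
Timecode: 03:23:43:28.

03:23:43:28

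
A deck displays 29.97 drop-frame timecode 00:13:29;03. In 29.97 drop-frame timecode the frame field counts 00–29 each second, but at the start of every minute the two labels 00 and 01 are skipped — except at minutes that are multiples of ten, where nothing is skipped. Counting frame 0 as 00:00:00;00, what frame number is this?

Complete 10-minute blocks: 1, each 17982 frames → 17982.
Remaining 3 whole minutes in the current block: 1800 + 2 × 1798 = 5396 frames.
Within the current minute: 29 × 30 + 3 − 2 = 871 (labels ;00/;01 skipped at this minute). Total = 17982 + 5396 + 871 = 24249.

24249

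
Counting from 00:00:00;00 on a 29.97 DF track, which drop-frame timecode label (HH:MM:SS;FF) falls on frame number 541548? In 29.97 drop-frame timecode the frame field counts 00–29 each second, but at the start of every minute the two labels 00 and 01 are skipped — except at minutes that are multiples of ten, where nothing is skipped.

05:01:09;20

Each 10-minute DF block holds 10 × 60 × 30 − 9 × 2 = 17982 frames. 541548 ÷ 17982 → 30 full blocks, remainder 2088.
Within the partial block the first minute is 1800 frames and each further minute 1798, so 1 further minute boundary passed. Total skipped labels = 18 × 30 + 2 × 1 = 542.
Non-drop label index = 541548 + 542 = 542090; at 30 labels/s that is 05:01:09:20, i.e. DF 05:01:09;20.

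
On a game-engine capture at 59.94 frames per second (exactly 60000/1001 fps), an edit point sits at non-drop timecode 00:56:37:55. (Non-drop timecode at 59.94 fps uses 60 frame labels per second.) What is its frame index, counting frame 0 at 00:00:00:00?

Total seconds to the label: (0 × 3600 + 56 × 60 + 37) = 3397.
Frame index = 3397 × 60 + 55 = 203875.

frame 203875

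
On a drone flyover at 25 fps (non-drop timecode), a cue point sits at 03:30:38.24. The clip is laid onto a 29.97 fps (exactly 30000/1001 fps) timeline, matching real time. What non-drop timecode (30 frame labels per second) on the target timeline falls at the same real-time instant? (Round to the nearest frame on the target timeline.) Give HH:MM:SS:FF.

Source frame index: (3×3600 + 30×60 + 38) × 25 + 24 = 315974.
Real time: 315974 / (25) = 315974/25 s.
Target frame: (315974/25) × (30000/1001) = 379168800/1001 ≈ 378790.010 → 378790.
At 30 labels/s: frame 378790 → 03:30:26:10.

03:30:26:10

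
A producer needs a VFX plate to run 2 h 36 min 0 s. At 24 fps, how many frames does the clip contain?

224640 frames

2 h 36 min 0 s = 9360 s.
Frames = 9360 × 24 = 224640.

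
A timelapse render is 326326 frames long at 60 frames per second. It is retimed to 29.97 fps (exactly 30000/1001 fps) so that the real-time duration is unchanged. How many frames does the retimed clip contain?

Target frames = source frames × (target rate / source rate) = 326326 × (30000/1001)/(60) = 326326 × 500/1001 = 163000.

163000 frames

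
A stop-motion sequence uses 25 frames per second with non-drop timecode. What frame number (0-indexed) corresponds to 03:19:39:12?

299487

Total seconds to the label: (3 × 3600 + 19 × 60 + 39) = 11979.
Frame index = 11979 × 25 + 12 = 299487.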